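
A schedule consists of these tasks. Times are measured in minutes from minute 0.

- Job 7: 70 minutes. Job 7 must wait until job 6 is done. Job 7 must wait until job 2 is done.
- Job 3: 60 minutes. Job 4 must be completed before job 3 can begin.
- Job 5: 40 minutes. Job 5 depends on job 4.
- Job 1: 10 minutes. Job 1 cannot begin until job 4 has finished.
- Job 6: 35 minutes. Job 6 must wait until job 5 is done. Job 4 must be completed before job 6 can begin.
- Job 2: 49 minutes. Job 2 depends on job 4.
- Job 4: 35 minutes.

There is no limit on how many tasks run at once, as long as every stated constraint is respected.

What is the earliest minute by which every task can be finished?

180

Nothing blocks job 4, so it runs from minute 0 to minute 35.
Job 5 waits on job 4 (finishes minute 35), so it starts at minute 35 and finishes at 35 + 40 = minute 75.
Job 6 has to wait for job 5 (finishes minute 75); job 4 (finishes minute 35). The latest of these is minute 75, so job 6 runs minute 75 to 75 + 35 = minute 110.
Job 3 cannot begin until job 4 (finishes minute 35). It runs from minute 35 to 35 + 60 = minute 95.
After job 4 (finishes minute 35), job 2 can start at minute 35 and finishes at minute 84.
Job 7 cannot start until job 6 (finishes minute 110); job 2 (finishes minute 84). The controlling bound is minute 110, so job 7 finishes at 110 + 70 = minute 180.
After job 4 (finishes minute 35), job 1 can start at minute 35 and finishes at minute 45.
All tasks are finished once the last one completes. Finish times: Job 1 at 45, Job 2 at 84, Job 3 at 95, Job 4 at 35, Job 5 at 75, Job 6 at 110, Job 7 at 180. The latest is minute 180.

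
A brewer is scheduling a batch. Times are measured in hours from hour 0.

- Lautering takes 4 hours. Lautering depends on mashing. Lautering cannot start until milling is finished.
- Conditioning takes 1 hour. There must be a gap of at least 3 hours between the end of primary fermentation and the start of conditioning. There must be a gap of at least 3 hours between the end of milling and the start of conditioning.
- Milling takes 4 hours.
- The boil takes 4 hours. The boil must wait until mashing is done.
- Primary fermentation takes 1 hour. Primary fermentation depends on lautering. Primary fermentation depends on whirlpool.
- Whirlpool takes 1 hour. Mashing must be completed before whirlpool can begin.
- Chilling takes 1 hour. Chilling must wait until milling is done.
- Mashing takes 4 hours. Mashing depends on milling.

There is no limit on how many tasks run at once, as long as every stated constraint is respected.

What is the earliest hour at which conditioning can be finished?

17

Milling has no prerequisites, so it starts at hour 0 and finishes at hour 4.
After milling (finishes hour 4), mashing can start at hour 4 and finishes at hour 8.
After mashing (finishes hour 8), whirlpool can start at hour 8 and finishes at hour 9.
Lautering has to wait for mashing (finishes hour 8); milling (finishes hour 4). The latest of these is hour 8, so lautering runs hour 8 to 8 + 4 = hour 12.
For primary fermentation: lautering (finishes hour 12); whirlpool (finishes hour 9). Taking the maximum gives a start of hour 12, and it finishes at 12 + 1 = hour 13.
Conditioning has to wait for primary fermentation (finishes hour 13, plus 3-hour gap → hour 16); milling (finishes hour 4, plus 3-hour gap → hour 7). The latest of these is hour 16, so conditioning runs hour 16 to 16 + 1 = hour 17.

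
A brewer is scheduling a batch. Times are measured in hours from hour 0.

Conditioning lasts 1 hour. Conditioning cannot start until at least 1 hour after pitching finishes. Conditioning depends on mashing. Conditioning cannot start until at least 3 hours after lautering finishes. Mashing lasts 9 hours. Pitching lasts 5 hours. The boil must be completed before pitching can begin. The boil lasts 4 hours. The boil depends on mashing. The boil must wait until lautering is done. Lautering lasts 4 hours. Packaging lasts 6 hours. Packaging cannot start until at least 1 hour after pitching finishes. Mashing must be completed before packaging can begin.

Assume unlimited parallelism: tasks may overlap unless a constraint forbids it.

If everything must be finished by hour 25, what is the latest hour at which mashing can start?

Conditioning has no dependents, so it just needs to finish by hour 25. Starting by 25 − 1 = hour 24 achieves that.
Packaging must finish by hour 25; it takes 6 hours, so it must start by 25 − 6 = hour 19.
For pitching: conditioning (must start by hour 24, minus 1-hour gap → hour 23); packaging (must start by hour 19, minus 1-hour gap → hour 18). The most restrictive is hour 18; with a 5-hour duration, pitching must start by hour 13.
The boil must finish before pitching (must start by hour 13). With a 4-hour duration, the boil must start by 13 − 4 = hour 9.
Mashing must finish in time for the boil (must start by hour 9); conditioning (must start by hour 24); packaging (must start by hour 19). The tightest is hour 9, so mashing must start by 9 − 9 = hour 0.

0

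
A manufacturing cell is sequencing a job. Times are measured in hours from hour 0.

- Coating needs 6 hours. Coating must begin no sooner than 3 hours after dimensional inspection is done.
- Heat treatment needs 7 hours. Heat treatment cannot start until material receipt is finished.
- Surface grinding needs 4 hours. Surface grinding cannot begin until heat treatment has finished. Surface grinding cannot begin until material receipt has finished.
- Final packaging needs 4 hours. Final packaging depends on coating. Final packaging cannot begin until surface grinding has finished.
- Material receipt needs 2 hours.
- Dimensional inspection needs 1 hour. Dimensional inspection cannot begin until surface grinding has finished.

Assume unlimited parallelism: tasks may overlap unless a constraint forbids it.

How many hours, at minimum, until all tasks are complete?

Material receipt can start immediately at hour 0; it finishes at hour 2.
Heat treatment cannot begin until material receipt (finishes hour 2). It runs from hour 2 to 2 + 7 = hour 9.
For surface grinding: heat treatment (finishes hour 9); material receipt (finishes hour 2). Taking the maximum gives a start of hour 9, and it finishes at 9 + 4 = hour 13.
Dimensional inspection cannot begin until surface grinding (finishes hour 13). It runs from hour 13 to 13 + 1 = hour 14.
Coating cannot begin until dimensional inspection (finishes hour 14, plus 3-hour gap → hour 17). It runs from hour 17 to 17 + 6 = hour 23.
For final packaging: coating (finishes hour 23); surface grinding (finishes hour 13). Taking the maximum gives a start of hour 23, and it finishes at 23 + 4 = hour 27.
All tasks are finished once the last one completes. Finish times: Material receipt at 2, Heat treatment at 9, Surface grinding at 13, Dimensional inspection at 14, Coating at 23, Final packaging at 27. The latest is hour 27.

27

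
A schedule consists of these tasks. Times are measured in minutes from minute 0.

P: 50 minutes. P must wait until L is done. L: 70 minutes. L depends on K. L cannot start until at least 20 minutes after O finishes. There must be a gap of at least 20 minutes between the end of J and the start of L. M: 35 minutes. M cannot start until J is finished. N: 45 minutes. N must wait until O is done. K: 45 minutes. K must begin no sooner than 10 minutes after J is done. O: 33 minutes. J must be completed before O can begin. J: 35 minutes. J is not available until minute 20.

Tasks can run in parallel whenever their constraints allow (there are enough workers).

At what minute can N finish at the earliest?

133

J cannot begin until its own release at minute 20. It runs from minute 20 to 20 + 35 = minute 55.
After J (finishes minute 55), O can start at minute 55 and finishes at minute 88.
After O (finishes minute 88), N can start at minute 88 and finishes at minute 133.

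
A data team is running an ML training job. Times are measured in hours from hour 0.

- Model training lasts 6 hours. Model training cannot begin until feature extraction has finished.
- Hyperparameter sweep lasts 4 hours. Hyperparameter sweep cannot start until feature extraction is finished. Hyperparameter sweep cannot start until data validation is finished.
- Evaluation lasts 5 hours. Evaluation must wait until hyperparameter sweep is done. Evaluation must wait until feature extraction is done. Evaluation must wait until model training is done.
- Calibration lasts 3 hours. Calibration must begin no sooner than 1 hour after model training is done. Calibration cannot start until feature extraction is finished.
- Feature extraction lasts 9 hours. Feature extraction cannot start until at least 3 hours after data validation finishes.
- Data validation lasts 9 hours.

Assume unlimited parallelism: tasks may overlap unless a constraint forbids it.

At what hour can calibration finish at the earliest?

Data validation can start immediately at hour 0; it finishes at hour 9.
After data validation (finishes hour 9, plus 3-hour gap → hour 12), feature extraction can start at hour 12 and finishes at hour 21.
After feature extraction (finishes hour 21), model training can start at hour 21 and finishes at hour 27.
Calibration needs all of model training (finishes hour 27, plus 1-hour gap → hour 28); feature extraction (finishes hour 21). That puts its earliest start at hour 28; it finishes at 28 + 3 = hour 31.

31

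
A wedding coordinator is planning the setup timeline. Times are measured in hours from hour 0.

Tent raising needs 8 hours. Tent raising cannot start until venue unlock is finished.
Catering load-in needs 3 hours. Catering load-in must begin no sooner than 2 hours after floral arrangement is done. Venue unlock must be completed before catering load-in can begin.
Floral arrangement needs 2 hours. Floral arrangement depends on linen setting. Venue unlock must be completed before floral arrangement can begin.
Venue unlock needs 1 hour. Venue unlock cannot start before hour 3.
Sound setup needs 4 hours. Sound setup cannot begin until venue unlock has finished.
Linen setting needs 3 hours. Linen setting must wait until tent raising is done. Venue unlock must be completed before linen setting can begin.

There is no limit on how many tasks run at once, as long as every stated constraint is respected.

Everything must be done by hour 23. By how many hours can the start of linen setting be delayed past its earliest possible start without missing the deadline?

After its own release at hour 3, venue unlock can start at hour 3 and finishes at hour 4.
Tent raising waits on venue unlock (finishes hour 4), so it starts at hour 4 and finishes at 4 + 8 = hour 12.
Linen setting cannot start until tent raising (finishes hour 12); venue unlock (finishes hour 4). The controlling bound is hour 12, so linen setting finishes at 12 + 3 = hour 15.

Working backward from the deadline:
Nothing follows catering load-in; the deadline of hour 23 is its only limit. It must start by 23 − 3 = hour 20.
Floral arrangement has to be done before catering load-in (must start by hour 20, minus 2-hour gap → hour 18). That means finishing by hour 18, i.e. starting by 18 − 2 = hour 16.
Since floral arrangement (must start by hour 16) depends on it, linen setting must finish by hour 16. Backing off its 3-hour duration gives a latest start of hour 13.
So linen setting can start as early as hour 12 and as late as hour 13, giving 13 − 12 = 1 hour of slack.

1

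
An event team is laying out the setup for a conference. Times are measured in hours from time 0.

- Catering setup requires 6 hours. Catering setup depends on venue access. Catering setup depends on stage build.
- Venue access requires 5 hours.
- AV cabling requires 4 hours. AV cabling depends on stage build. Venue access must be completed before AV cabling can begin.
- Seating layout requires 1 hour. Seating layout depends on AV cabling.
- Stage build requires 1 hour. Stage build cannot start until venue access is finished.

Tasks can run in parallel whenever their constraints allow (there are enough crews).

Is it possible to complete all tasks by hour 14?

Nothing blocks venue access, so it runs from hour 0 to hour 5.
Stage build cannot begin until venue access (finishes hour 5). It runs from hour 5 to 5 + 1 = hour 6.
Catering setup has to wait for venue access (finishes hour 5); stage build (finishes hour 6). The latest of these is hour 6, so catering setup runs hour 6 to 6 + 6 = hour 12.
AV cabling has to wait for stage build (finishes hour 6); venue access (finishes hour 5). The latest of these is hour 6, so AV cabling runs hour 6 to 6 + 4 = hour 10.
Seating layout cannot begin until AV cabling (finishes hour 10). It runs from hour 10 to 10 + 1 = hour 11.
Every task is finished by hour 12, which is no later than the deadline of 14, so the schedule is feasible.

Yes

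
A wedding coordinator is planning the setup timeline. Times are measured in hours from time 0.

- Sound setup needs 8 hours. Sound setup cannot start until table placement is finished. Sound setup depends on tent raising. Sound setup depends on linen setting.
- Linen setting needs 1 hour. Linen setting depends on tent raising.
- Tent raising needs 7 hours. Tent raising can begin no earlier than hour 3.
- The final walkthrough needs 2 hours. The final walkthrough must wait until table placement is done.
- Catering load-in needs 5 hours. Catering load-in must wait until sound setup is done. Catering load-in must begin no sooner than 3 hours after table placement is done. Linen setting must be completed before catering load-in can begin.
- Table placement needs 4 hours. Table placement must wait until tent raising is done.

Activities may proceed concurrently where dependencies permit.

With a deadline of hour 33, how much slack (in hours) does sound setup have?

6

Tent raising waits on its own release at hour 3, so it starts at hour 3 and finishes at 3 + 7 = hour 10.
After tent raising (finishes hour 10), linen setting can start at hour 10 and finishes at hour 11.
Table placement waits on tent raising (finishes hour 10), so it starts at hour 10 and finishes at 10 + 4 = hour 14.
Sound setup has to wait for table placement (finishes hour 14); tent raising (finishes hour 10); linen setting (finishes hour 11). The latest of these is hour 14, so sound setup runs hour 14 to 14 + 8 = hour 22.

Working backward from the deadline:
Catering load-in must finish by hour 33; it takes 5 hours, so it must start by 33 − 5 = hour 28.
Sound setup feeds into catering load-in (must start by hour 28); so sound setup must finish by hour 28 and therefore start by hour 20.
So sound setup can start as early as hour 14 and as late as hour 20, giving 20 − 14 = 6 hours of slack.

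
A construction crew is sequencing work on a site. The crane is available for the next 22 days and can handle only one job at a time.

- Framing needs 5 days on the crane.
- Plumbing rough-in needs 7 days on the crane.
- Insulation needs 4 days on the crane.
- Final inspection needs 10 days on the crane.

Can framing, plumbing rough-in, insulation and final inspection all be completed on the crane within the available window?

No

Running back to back, the jobs need 5 + 7 + 4 + 10 = 26 days on the crane.
Since 26 > 22, they cannot all fit.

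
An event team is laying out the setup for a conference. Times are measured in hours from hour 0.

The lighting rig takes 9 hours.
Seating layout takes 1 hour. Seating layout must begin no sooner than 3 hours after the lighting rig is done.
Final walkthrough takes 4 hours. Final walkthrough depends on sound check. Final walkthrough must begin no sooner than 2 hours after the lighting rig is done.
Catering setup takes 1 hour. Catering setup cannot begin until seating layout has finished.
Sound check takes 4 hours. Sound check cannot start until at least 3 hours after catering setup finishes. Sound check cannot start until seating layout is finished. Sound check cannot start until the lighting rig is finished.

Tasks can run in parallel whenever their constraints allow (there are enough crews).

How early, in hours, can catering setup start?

13

The lighting rig can start immediately at hour 0; it finishes at hour 9.
After the lighting rig (finishes hour 9, plus 3-hour gap → hour 12), seating layout can start at hour 12 and finishes at hour 13.
Catering setup waits on seating layout (finishes hour 13), so the earliest it can start is hour 13.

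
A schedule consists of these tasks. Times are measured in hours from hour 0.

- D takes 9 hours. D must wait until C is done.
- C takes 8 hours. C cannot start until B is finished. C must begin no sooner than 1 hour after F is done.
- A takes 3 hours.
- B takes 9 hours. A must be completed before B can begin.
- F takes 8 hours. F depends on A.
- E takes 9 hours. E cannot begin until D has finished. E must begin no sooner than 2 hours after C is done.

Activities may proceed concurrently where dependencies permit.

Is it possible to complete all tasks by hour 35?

A can start immediately at hour 0; it finishes at hour 3.
F waits on A (finishes hour 3), so it starts at hour 3 and finishes at 3 + 8 = hour 11.
After A (finishes hour 3), B can start at hour 3 and finishes at hour 12.
C has to wait for B (finishes hour 12); F (finishes hour 11, plus 1-hour gap → hour 12). The latest of these is hour 12, so C runs hour 12 to 12 + 8 = hour 20.
D cannot begin until C (finishes hour 20). It runs from hour 20 to 20 + 9 = hour 29.
E needs all of D (finishes hour 29); C (finishes hour 20, plus 2-hour gap → hour 22). That puts its earliest start at hour 29; it finishes at 29 + 9 = hour 38.
The earliest everything can be done is hour 38, which is after the deadline of 35, so it is not possible.

No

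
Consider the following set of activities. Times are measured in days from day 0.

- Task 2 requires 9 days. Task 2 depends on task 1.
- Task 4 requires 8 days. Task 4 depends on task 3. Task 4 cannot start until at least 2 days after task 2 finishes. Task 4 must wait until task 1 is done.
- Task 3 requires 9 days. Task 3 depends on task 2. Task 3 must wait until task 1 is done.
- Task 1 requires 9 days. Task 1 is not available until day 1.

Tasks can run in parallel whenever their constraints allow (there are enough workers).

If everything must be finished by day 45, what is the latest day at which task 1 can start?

To finish by day 45, task 4 (duration 8) must start no later than day 37.
Task 3 feeds into task 4 (must start by day 37); so task 3 must finish by day 37 and therefore start by day 28.
For task 2: task 3 (must start by day 28); task 4 (must start by day 37, minus 2-day gap → day 35). The most restrictive is day 28; with a 9-day duration, task 2 must start by day 19.
Task 1 must finish in time for task 2 (must start by day 19); task 3 (must start by day 28); task 4 (must start by day 37). The tightest is day 19, so task 1 must start by 19 − 9 = day 10.

10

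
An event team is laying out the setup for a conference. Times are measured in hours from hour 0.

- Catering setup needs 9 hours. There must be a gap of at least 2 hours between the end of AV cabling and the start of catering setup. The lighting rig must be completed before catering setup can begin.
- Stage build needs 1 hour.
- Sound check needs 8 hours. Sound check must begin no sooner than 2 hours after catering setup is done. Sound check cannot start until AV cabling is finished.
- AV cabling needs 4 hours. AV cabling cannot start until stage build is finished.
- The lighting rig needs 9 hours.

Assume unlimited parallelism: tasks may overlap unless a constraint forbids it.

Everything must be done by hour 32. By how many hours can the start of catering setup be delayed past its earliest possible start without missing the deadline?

The lighting rig can start immediately at hour 0; it finishes at hour 9.
Stage build has no prerequisites, so it starts at hour 0 and finishes at hour 1.
After stage build (finishes hour 1), AV cabling can start at hour 1 and finishes at hour 5.
Catering setup has to wait for AV cabling (finishes hour 5, plus 2-hour gap → hour 7); the lighting rig (finishes hour 9). The latest of these is hour 9, so catering setup runs hour 9 to 9 + 9 = hour 18.

Working backward from the deadline:
Sound check has no dependents, so it just needs to finish by hour 32. Starting by 32 − 8 = hour 24 achieves that.
Catering setup feeds into sound check (must start by hour 24, minus 2-hour gap → hour 22); so catering setup must finish by hour 22 and therefore start by hour 13.
So catering setup can start as early as hour 9 and as late as hour 13, giving 13 − 9 = 4 hours of slack.

4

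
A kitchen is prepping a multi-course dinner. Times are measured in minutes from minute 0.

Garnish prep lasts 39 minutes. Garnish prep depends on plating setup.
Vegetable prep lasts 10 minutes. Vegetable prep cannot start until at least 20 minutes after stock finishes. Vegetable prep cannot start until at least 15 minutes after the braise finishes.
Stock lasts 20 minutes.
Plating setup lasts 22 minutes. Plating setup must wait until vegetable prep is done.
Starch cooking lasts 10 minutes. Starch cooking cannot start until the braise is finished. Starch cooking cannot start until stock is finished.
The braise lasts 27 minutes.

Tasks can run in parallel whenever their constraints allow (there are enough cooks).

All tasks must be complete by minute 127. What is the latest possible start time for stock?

Nothing follows garnish prep; the deadline of minute 127 is its only limit. It must start by 127 − 39 = minute 88.
Since garnish prep (must start by minute 88) depends on it, plating setup must finish by minute 88. Backing off its 22-minute duration gives a latest start of minute 66.
Vegetable prep feeds into plating setup (must start by minute 66); so vegetable prep must finish by minute 66 and therefore start by minute 56.
Nothing follows starch cooking; the deadline of minute 127 is its only limit. It must start by 127 − 10 = minute 117.
For stock: vegetable prep (must start by minute 56, minus 20-minute gap → minute 36); starch cooking (must start by minute 117). The most restrictive is minute 36; with a 20-minute duration, stock must start by minute 16.

16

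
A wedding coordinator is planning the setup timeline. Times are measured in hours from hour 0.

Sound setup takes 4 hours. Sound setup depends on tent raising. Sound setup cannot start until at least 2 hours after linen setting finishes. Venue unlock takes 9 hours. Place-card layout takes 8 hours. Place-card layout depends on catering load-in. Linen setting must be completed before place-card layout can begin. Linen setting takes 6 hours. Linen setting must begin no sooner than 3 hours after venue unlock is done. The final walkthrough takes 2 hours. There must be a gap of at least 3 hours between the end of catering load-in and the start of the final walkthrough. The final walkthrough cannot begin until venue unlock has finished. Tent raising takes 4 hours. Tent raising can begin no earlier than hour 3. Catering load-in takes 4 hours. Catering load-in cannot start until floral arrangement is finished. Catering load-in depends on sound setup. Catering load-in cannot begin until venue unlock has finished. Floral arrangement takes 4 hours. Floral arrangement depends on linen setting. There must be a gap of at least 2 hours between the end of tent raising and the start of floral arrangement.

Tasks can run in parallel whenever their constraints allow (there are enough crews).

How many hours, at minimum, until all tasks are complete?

36

Tent raising cannot begin until its own release at hour 3. It runs from hour 3 to 3 + 4 = hour 7.
Venue unlock can start immediately at hour 0; it finishes at hour 9.
Linen setting cannot begin until venue unlock (finishes hour 9, plus 3-hour gap → hour 12). It runs from hour 12 to 12 + 6 = hour 18.
Sound setup has to wait for tent raising (finishes hour 7); linen setting (finishes hour 18, plus 2-hour gap → hour 20). The latest of these is hour 20, so sound setup runs hour 20 to 20 + 4 = hour 24.
Floral arrangement has to wait for linen setting (finishes hour 18); tent raising (finishes hour 7, plus 2-hour gap → hour 9). The latest of these is hour 18, so floral arrangement runs hour 18 to 18 + 4 = hour 22.
Catering load-in needs all of floral arrangement (finishes hour 22); sound setup (finishes hour 24); venue unlock (finishes hour 9). That puts its earliest start at hour 24; it finishes at 24 + 4 = hour 28.
For the final walkthrough: catering load-in (finishes hour 28, plus 3-hour gap → hour 31); venue unlock (finishes hour 9). Taking the maximum gives a start of hour 31, and it finishes at 31 + 2 = hour 33.
For place-card layout: catering load-in (finishes hour 28); linen setting (finishes hour 18). Taking the maximum gives a start of hour 28, and it finishes at 28 + 8 = hour 36.
All tasks are finished once the last one completes. Finish times: Venue unlock at 9, Tent raising at 7, Linen setting at 18, Floral arrangement at 22, Sound setup at 24, Catering load-in at 28, Place-card layout at 36, The final walkthrough at 33. The latest is hour 36.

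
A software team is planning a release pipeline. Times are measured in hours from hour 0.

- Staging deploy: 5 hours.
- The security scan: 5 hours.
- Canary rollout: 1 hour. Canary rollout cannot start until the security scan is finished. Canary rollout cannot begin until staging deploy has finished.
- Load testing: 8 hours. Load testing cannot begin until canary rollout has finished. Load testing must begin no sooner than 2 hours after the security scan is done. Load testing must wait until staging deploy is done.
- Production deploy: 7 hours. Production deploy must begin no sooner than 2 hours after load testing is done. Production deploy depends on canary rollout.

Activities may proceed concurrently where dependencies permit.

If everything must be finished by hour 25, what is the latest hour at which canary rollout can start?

Production deploy must finish by hour 25; it takes 7 hours, so it must start by 25 − 7 = hour 18.
Since production deploy (must start by hour 18, minus 2-hour gap → hour 16) depends on it, load testing must finish by hour 16. Backing off its 8-hour duration gives a latest start of hour 8.
For canary rollout: load testing (must start by hour 8); production deploy (must start by hour 18). The most restrictive is hour 8; with a 1-hour duration, canary rollout must start by hour 7.

7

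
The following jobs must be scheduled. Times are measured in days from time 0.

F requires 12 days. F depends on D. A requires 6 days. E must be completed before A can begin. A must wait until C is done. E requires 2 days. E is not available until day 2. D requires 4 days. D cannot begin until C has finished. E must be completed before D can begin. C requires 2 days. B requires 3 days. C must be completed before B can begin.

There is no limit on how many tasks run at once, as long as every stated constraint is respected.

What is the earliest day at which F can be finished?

20

After its own release at day 2, E can start at day 2 and finishes at day 4.
C can start immediately at day 0; it finishes at day 2.
For D: C (finishes day 2); E (finishes day 4). Taking the maximum gives a start of day 4, and it finishes at 4 + 4 = day 8.
F waits on D (finishes day 8), so it starts at day 8 and finishes at 8 + 12 = day 20.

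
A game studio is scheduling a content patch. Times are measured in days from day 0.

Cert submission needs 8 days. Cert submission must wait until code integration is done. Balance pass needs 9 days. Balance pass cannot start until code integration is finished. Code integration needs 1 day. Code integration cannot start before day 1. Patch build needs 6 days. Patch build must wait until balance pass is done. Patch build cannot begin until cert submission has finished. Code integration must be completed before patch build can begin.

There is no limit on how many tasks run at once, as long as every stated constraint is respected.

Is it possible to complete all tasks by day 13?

No

Code integration cannot begin until its own release at day 1. It runs from day 1 to 1 + 1 = day 2.
Cert submission cannot begin until code integration (finishes day 2). It runs from day 2 to 2 + 8 = day 10.
After code integration (finishes day 2), balance pass can start at day 2 and finishes at day 11.
Patch build cannot start until balance pass (finishes day 11); cert submission (finishes day 10); code integration (finishes day 2). The controlling bound is day 11, so patch build finishes at 11 + 6 = day 17.
The earliest everything can be done is day 17, which is after the deadline of 13, so it is not possible.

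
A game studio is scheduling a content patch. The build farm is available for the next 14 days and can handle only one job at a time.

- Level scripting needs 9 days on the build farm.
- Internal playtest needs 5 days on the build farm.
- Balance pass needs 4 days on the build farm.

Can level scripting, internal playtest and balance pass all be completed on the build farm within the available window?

No

Running back to back, the jobs need 9 + 5 + 4 = 18 days on the build farm.
Since 18 > 14, they cannot all fit.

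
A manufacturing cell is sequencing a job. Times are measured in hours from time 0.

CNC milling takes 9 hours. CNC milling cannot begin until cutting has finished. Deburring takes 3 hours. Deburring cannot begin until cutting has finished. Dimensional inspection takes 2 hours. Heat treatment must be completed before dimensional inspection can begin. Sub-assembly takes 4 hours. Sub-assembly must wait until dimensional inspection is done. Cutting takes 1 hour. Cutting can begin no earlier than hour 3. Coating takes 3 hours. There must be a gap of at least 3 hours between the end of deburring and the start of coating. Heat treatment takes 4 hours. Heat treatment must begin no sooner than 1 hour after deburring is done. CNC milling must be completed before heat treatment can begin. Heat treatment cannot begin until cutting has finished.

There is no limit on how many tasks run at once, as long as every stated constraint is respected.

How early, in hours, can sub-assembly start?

Cutting cannot begin until its own release at hour 3. It runs from hour 3 to 3 + 1 = hour 4.
CNC milling waits on cutting (finishes hour 4), so it starts at hour 4 and finishes at 4 + 9 = hour 13.
Deburring waits on cutting (finishes hour 4), so it starts at hour 4 and finishes at 4 + 3 = hour 7.
For heat treatment: deburring (finishes hour 7, plus 1-hour gap → hour 8); CNC milling (finishes hour 13); cutting (finishes hour 4). Taking the maximum gives a start of hour 13, and it finishes at 13 + 4 = hour 17.
After heat treatment (finishes hour 17), dimensional inspection can start at hour 17 and finishes at hour 19.
Sub-assembly waits on dimensional inspection (finishes hour 19), so the earliest it can start is hour 19.

19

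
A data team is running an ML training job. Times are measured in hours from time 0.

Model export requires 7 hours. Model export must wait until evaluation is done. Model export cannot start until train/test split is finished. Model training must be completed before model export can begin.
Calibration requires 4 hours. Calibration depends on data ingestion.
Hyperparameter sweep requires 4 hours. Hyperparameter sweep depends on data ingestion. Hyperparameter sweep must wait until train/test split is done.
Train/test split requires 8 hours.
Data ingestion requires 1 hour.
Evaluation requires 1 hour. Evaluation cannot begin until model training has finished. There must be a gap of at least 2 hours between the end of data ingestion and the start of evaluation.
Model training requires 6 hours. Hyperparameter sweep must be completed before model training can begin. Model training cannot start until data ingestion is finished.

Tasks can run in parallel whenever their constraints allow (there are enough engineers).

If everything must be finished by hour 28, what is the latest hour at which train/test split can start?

2

Model export must finish by hour 28; it takes 7 hours, so it must start by 28 − 7 = hour 21.
Evaluation feeds into model export (must start by hour 21); so evaluation must finish by hour 21 and therefore start by hour 20.
Model training has several dependents: evaluation (must start by hour 20); model export (must start by hour 21). The earliest of those limits is hour 20, so model training must start by 20 − 6 = hour 14.
Hyperparameter sweep must finish before model training (must start by hour 14). With a 4-hour duration, hyperparameter sweep must start by 14 − 4 = hour 10.
Train/test split has several dependents: hyperparameter sweep (must start by hour 10); model export (must start by hour 21). The earliest of those limits is hour 10, so train/test split must start by 10 − 8 = hour 2.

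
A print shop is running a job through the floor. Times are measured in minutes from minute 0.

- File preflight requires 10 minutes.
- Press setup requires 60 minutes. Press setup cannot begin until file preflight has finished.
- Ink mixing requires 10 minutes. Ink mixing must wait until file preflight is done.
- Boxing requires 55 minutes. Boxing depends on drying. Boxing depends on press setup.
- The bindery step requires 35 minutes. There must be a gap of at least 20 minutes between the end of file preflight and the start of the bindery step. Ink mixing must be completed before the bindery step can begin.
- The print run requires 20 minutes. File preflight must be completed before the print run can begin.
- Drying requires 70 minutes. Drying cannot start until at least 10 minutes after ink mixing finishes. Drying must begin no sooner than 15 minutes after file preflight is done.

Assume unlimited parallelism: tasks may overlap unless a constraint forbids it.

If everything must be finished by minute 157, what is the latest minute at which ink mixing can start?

12

Boxing must finish by minute 157; it takes 55 minutes, so it must start by 157 − 55 = minute 102.
Drying feeds into boxing (must start by minute 102); so drying must finish by minute 102 and therefore start by minute 32.
To finish by minute 157, the bindery step (duration 35) must start no later than minute 122.
Ink mixing has several dependents: drying (must start by minute 32, minus 10-minute gap → minute 22); the bindery step (must start by minute 122). The earliest of those limits is minute 22, so ink mixing must start by 22 − 10 = minute 12.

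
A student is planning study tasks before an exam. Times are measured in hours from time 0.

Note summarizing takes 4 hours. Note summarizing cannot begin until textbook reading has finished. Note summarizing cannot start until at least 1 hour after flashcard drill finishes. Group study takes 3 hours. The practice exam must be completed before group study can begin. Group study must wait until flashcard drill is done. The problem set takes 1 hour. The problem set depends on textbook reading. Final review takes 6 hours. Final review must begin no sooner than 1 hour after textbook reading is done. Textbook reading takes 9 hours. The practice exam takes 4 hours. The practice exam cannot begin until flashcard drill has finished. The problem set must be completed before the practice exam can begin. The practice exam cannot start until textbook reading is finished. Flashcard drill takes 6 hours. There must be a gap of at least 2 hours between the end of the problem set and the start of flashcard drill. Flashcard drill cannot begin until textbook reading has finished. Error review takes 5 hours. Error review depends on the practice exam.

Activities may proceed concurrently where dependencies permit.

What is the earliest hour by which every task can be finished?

Textbook reading has no prerequisites, so it starts at hour 0 and finishes at hour 9.
Final review cannot begin until textbook reading (finishes hour 9, plus 1-hour gap → hour 10). It runs from hour 10 to 10 + 6 = hour 16.
After textbook reading (finishes hour 9), the problem set can start at hour 9 and finishes at hour 10.
Flashcard drill cannot start until the problem set (finishes hour 10, plus 2-hour gap → hour 12); textbook reading (finishes hour 9). The controlling bound is hour 12, so flashcard drill finishes at 12 + 6 = hour 18.
Note summarizing cannot start until textbook reading (finishes hour 9); flashcard drill (finishes hour 18, plus 1-hour gap → hour 19). The controlling bound is hour 19, so note summarizing finishes at 19 + 4 = hour 23.
The practice exam needs all of flashcard drill (finishes hour 18); the problem set (finishes hour 10); textbook reading (finishes hour 9). That puts its earliest start at hour 18; it finishes at 18 + 4 = hour 22.
For group study: the practice exam (finishes hour 22); flashcard drill (finishes hour 18). Taking the maximum gives a start of hour 22, and it finishes at 22 + 3 = hour 25.
After the practice exam (finishes hour 22), error review can start at hour 22 and finishes at hour 27.
All tasks are finished once the last one completes. Finish times: Textbook reading at 9, The problem set at 10, Flashcard drill at 18, The practice exam at 22, Error review at 27, Group study at 25, Note summarizing at 23, Final review at 16. The latest is hour 27.

27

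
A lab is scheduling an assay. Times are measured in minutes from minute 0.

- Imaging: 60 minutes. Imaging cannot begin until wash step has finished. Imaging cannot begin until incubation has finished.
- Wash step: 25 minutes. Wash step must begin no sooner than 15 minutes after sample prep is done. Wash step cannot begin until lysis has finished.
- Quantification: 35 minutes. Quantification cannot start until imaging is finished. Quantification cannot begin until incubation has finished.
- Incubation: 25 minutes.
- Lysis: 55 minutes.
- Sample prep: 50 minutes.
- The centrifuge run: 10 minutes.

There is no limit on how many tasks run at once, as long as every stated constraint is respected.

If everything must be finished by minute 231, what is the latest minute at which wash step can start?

Quantification must finish by minute 231; it takes 35 minutes, so it must start by 231 − 35 = minute 196.
Imaging has to be done before quantification (must start by minute 196). That means finishing by minute 196, i.e. starting by 196 − 60 = minute 136.
Since imaging (must start by minute 136) depends on it, wash step must finish by minute 136. Backing off its 25-minute duration gives a latest start of minute 111.

111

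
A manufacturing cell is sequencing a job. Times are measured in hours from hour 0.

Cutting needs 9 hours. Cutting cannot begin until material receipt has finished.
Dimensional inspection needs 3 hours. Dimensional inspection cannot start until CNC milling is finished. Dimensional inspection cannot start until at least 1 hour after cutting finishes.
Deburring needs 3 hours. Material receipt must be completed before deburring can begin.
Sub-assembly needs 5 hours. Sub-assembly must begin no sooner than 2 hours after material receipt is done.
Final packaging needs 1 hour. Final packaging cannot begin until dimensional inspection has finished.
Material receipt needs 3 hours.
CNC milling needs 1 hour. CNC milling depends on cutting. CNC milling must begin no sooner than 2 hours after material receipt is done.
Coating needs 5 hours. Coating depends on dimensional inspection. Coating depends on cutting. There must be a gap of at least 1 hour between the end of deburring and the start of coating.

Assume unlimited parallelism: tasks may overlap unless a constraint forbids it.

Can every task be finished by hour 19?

No

Nothing blocks material receipt, so it runs from hour 0 to hour 3.
Sub-assembly waits on material receipt (finishes hour 3, plus 2-hour gap → hour 5), so it starts at hour 5 and finishes at 5 + 5 = hour 10.
After material receipt (finishes hour 3), deburring can start at hour 3 and finishes at hour 6.
Cutting cannot begin until material receipt (finishes hour 3). It runs from hour 3 to 3 + 9 = hour 12.
CNC milling cannot start until cutting (finishes hour 12); material receipt (finishes hour 3, plus 2-hour gap → hour 5). The controlling bound is hour 12, so CNC milling finishes at 12 + 1 = hour 13.
Dimensional inspection cannot start until CNC milling (finishes hour 13); cutting (finishes hour 12, plus 1-hour gap → hour 13). The controlling bound is hour 13, so dimensional inspection finishes at 13 + 3 = hour 16.
Final packaging cannot begin until dimensional inspection (finishes hour 16). It runs from hour 16 to 16 + 1 = hour 17.
Coating needs all of dimensional inspection (finishes hour 16); cutting (finishes hour 12); deburring (finishes hour 6, plus 1-hour gap → hour 7). That puts its earliest start at hour 16; it finishes at 16 + 5 = hour 21.
The earliest everything can be done is hour 21, which is after the deadline of 19, so it is not possible.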